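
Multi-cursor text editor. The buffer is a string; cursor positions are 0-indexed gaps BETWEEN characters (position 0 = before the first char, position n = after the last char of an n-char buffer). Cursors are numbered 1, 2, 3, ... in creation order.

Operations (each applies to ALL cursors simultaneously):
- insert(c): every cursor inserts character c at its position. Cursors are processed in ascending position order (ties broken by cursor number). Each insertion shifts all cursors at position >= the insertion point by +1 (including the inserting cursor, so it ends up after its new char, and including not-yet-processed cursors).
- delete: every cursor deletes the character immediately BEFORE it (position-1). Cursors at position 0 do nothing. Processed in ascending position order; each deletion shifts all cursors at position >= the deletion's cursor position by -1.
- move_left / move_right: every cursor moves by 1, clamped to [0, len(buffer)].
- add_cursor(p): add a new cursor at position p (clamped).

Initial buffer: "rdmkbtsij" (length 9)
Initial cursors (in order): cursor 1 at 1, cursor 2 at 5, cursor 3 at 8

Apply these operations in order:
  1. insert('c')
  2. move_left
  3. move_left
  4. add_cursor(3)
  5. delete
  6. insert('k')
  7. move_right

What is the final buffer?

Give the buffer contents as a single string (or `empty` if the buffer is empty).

After op 1 (insert('c')): buffer="rcdmkbctsicj" (len 12), cursors c1@2 c2@7 c3@11, authorship .1....2...3.
After op 2 (move_left): buffer="rcdmkbctsicj" (len 12), cursors c1@1 c2@6 c3@10, authorship .1....2...3.
After op 3 (move_left): buffer="rcdmkbctsicj" (len 12), cursors c1@0 c2@5 c3@9, authorship .1....2...3.
After op 4 (add_cursor(3)): buffer="rcdmkbctsicj" (len 12), cursors c1@0 c4@3 c2@5 c3@9, authorship .1....2...3.
After op 5 (delete): buffer="rcmbcticj" (len 9), cursors c1@0 c4@2 c2@3 c3@6, authorship .1..2..3.
After op 6 (insert('k')): buffer="krckmkbctkicj" (len 13), cursors c1@1 c4@4 c2@6 c3@10, authorship 1.14.2.2.3.3.
After op 7 (move_right): buffer="krckmkbctkicj" (len 13), cursors c1@2 c4@5 c2@7 c3@11, authorship 1.14.2.2.3.3.

Answer: krckmkbctkicj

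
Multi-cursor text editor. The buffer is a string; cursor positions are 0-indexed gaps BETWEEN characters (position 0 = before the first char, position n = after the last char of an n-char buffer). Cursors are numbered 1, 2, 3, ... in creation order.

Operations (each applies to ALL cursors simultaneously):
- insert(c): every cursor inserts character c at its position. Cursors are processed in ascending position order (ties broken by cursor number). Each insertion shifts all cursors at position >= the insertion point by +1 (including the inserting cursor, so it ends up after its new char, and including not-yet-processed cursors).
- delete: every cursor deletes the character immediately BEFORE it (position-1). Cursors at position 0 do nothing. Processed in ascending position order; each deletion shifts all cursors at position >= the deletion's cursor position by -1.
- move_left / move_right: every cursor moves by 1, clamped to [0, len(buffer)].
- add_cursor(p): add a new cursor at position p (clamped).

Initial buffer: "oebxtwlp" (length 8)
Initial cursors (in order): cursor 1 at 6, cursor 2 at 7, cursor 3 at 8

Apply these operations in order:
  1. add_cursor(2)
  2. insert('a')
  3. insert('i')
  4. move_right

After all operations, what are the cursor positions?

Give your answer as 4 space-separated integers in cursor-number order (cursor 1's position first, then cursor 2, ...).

After op 1 (add_cursor(2)): buffer="oebxtwlp" (len 8), cursors c4@2 c1@6 c2@7 c3@8, authorship ........
After op 2 (insert('a')): buffer="oeabxtwalapa" (len 12), cursors c4@3 c1@8 c2@10 c3@12, authorship ..4....1.2.3
After op 3 (insert('i')): buffer="oeaibxtwailaipai" (len 16), cursors c4@4 c1@10 c2@13 c3@16, authorship ..44....11.22.33
After op 4 (move_right): buffer="oeaibxtwailaipai" (len 16), cursors c4@5 c1@11 c2@14 c3@16, authorship ..44....11.22.33

Answer: 11 14 16 5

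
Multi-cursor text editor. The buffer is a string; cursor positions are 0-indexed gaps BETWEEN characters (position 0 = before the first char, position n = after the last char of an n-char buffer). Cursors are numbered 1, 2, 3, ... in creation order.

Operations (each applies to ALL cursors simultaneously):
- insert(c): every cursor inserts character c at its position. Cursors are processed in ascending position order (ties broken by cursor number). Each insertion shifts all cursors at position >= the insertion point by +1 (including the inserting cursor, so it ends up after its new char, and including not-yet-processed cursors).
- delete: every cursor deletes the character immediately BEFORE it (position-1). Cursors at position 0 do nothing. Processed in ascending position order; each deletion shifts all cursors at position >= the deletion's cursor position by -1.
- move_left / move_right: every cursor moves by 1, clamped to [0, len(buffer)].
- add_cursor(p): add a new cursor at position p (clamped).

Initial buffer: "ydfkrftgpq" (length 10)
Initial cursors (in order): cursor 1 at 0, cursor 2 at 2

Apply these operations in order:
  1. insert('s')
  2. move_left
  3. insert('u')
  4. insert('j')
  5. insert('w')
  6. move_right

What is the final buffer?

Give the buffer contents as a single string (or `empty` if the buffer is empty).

Answer: ujwsydujwsfkrftgpq

Derivation:
After op 1 (insert('s')): buffer="sydsfkrftgpq" (len 12), cursors c1@1 c2@4, authorship 1..2........
After op 2 (move_left): buffer="sydsfkrftgpq" (len 12), cursors c1@0 c2@3, authorship 1..2........
After op 3 (insert('u')): buffer="usydusfkrftgpq" (len 14), cursors c1@1 c2@5, authorship 11..22........
After op 4 (insert('j')): buffer="ujsydujsfkrftgpq" (len 16), cursors c1@2 c2@7, authorship 111..222........
After op 5 (insert('w')): buffer="ujwsydujwsfkrftgpq" (len 18), cursors c1@3 c2@9, authorship 1111..2222........
After op 6 (move_right): buffer="ujwsydujwsfkrftgpq" (len 18), cursors c1@4 c2@10, authorship 1111..2222........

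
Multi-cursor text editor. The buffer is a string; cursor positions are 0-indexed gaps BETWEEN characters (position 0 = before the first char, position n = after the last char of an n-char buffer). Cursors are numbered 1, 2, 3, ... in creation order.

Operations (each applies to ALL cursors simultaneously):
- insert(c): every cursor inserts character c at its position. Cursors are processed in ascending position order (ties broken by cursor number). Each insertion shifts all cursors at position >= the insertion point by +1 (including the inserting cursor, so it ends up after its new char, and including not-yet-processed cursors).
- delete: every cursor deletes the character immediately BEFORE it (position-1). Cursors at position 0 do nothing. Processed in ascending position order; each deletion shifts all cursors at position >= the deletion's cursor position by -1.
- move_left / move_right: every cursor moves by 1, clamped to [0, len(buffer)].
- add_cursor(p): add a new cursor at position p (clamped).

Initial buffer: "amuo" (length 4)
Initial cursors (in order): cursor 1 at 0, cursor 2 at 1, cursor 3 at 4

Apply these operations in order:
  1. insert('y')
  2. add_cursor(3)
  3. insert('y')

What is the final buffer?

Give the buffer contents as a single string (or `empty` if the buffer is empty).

After op 1 (insert('y')): buffer="yaymuoy" (len 7), cursors c1@1 c2@3 c3@7, authorship 1.2...3
After op 2 (add_cursor(3)): buffer="yaymuoy" (len 7), cursors c1@1 c2@3 c4@3 c3@7, authorship 1.2...3
After op 3 (insert('y')): buffer="yyayyymuoyy" (len 11), cursors c1@2 c2@6 c4@6 c3@11, authorship 11.224...33

Answer: yyayyymuoyy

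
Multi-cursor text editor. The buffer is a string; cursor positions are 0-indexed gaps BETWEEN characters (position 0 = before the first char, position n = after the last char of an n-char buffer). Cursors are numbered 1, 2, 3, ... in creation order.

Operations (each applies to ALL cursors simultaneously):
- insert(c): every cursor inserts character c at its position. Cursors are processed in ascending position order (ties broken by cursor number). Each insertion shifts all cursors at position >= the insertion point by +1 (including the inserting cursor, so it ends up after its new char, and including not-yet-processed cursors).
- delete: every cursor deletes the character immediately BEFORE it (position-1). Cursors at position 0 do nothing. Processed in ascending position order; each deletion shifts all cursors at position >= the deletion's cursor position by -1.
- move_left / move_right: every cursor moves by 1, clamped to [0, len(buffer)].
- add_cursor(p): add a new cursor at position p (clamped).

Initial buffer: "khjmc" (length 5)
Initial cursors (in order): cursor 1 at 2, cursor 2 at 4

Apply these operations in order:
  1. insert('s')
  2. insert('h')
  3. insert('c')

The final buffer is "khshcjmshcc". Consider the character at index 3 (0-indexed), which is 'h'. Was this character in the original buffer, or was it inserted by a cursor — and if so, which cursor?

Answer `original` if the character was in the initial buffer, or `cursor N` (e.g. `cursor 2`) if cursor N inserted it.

After op 1 (insert('s')): buffer="khsjmsc" (len 7), cursors c1@3 c2@6, authorship ..1..2.
After op 2 (insert('h')): buffer="khshjmshc" (len 9), cursors c1@4 c2@8, authorship ..11..22.
After op 3 (insert('c')): buffer="khshcjmshcc" (len 11), cursors c1@5 c2@10, authorship ..111..222.
Authorship (.=original, N=cursor N): . . 1 1 1 . . 2 2 2 .
Index 3: author = 1

Answer: cursor 1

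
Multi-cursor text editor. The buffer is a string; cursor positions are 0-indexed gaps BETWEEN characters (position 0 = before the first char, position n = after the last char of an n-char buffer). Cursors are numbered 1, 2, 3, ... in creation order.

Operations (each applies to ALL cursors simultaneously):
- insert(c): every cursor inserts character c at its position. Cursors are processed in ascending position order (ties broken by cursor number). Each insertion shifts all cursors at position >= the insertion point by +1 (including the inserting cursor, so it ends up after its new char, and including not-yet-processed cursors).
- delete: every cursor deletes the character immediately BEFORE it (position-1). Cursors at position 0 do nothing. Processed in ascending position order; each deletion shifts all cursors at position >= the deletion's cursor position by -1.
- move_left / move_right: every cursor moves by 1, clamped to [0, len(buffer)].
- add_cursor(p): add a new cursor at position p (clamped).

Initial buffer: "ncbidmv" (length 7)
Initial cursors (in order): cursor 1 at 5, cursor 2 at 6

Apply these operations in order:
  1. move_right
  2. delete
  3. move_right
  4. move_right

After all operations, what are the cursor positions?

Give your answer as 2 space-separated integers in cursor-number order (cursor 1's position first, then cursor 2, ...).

Answer: 5 5

Derivation:
After op 1 (move_right): buffer="ncbidmv" (len 7), cursors c1@6 c2@7, authorship .......
After op 2 (delete): buffer="ncbid" (len 5), cursors c1@5 c2@5, authorship .....
After op 3 (move_right): buffer="ncbid" (len 5), cursors c1@5 c2@5, authorship .....
After op 4 (move_right): buffer="ncbid" (len 5), cursors c1@5 c2@5, authorship .....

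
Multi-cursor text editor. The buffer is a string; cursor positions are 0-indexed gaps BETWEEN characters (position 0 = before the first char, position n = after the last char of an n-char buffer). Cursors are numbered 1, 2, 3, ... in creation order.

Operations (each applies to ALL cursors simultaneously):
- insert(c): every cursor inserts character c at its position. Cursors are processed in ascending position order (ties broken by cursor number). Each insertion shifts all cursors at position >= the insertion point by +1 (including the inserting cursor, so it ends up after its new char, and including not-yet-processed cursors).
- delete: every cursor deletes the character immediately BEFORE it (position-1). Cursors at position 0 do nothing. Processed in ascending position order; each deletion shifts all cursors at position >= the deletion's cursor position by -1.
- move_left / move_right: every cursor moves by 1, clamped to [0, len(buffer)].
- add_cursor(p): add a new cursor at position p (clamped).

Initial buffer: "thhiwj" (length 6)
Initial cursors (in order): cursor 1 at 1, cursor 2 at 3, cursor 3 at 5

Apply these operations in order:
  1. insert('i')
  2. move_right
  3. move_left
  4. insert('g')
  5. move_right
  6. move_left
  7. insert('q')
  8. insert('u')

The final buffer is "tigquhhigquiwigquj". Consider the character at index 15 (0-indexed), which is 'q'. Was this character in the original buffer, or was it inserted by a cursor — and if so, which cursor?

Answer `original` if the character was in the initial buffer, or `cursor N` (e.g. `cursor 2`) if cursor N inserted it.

Answer: cursor 3

Derivation:
After op 1 (insert('i')): buffer="tihhiiwij" (len 9), cursors c1@2 c2@5 c3@8, authorship .1..2..3.
After op 2 (move_right): buffer="tihhiiwij" (len 9), cursors c1@3 c2@6 c3@9, authorship .1..2..3.
After op 3 (move_left): buffer="tihhiiwij" (len 9), cursors c1@2 c2@5 c3@8, authorship .1..2..3.
After op 4 (insert('g')): buffer="tighhigiwigj" (len 12), cursors c1@3 c2@7 c3@11, authorship .11..22..33.
After op 5 (move_right): buffer="tighhigiwigj" (len 12), cursors c1@4 c2@8 c3@12, authorship .11..22..33.
After op 6 (move_left): buffer="tighhigiwigj" (len 12), cursors c1@3 c2@7 c3@11, authorship .11..22..33.
After op 7 (insert('q')): buffer="tigqhhigqiwigqj" (len 15), cursors c1@4 c2@9 c3@14, authorship .111..222..333.
After op 8 (insert('u')): buffer="tigquhhigquiwigquj" (len 18), cursors c1@5 c2@11 c3@17, authorship .1111..2222..3333.
Authorship (.=original, N=cursor N): . 1 1 1 1 . . 2 2 2 2 . . 3 3 3 3 .
Index 15: author = 3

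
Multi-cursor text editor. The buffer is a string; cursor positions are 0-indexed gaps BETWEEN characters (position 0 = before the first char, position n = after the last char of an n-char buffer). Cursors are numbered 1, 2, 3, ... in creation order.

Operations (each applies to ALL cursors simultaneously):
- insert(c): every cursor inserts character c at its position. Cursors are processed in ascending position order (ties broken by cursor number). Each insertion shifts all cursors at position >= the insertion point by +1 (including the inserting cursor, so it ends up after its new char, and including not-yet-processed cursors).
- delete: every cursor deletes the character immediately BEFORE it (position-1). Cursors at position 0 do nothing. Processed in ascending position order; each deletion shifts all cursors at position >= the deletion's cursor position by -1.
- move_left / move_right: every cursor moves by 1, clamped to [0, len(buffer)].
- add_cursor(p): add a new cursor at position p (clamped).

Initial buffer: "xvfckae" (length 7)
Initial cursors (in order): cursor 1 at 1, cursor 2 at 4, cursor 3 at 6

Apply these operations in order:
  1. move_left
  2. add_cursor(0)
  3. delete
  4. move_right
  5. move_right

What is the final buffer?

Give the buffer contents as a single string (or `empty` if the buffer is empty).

Answer: xvcae

Derivation:
After op 1 (move_left): buffer="xvfckae" (len 7), cursors c1@0 c2@3 c3@5, authorship .......
After op 2 (add_cursor(0)): buffer="xvfckae" (len 7), cursors c1@0 c4@0 c2@3 c3@5, authorship .......
After op 3 (delete): buffer="xvcae" (len 5), cursors c1@0 c4@0 c2@2 c3@3, authorship .....
After op 4 (move_right): buffer="xvcae" (len 5), cursors c1@1 c4@1 c2@3 c3@4, authorship .....
After op 5 (move_right): buffer="xvcae" (len 5), cursors c1@2 c4@2 c2@4 c3@5, authorship .....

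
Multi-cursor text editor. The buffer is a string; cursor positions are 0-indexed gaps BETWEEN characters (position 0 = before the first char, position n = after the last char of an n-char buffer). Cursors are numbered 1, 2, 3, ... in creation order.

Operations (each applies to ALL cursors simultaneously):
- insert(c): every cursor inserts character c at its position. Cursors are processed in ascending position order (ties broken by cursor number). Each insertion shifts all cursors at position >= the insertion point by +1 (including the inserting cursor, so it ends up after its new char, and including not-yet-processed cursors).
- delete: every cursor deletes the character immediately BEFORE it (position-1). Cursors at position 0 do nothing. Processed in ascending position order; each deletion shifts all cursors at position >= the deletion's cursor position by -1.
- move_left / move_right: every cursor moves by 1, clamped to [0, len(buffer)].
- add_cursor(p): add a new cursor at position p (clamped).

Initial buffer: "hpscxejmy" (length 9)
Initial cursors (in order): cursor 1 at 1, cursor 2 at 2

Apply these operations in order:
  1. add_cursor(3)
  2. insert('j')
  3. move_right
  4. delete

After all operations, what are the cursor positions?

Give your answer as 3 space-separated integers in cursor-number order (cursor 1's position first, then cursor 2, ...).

After op 1 (add_cursor(3)): buffer="hpscxejmy" (len 9), cursors c1@1 c2@2 c3@3, authorship .........
After op 2 (insert('j')): buffer="hjpjsjcxejmy" (len 12), cursors c1@2 c2@4 c3@6, authorship .1.2.3......
After op 3 (move_right): buffer="hjpjsjcxejmy" (len 12), cursors c1@3 c2@5 c3@7, authorship .1.2.3......
After op 4 (delete): buffer="hjjjxejmy" (len 9), cursors c1@2 c2@3 c3@4, authorship .123.....

Answer: 2 3 4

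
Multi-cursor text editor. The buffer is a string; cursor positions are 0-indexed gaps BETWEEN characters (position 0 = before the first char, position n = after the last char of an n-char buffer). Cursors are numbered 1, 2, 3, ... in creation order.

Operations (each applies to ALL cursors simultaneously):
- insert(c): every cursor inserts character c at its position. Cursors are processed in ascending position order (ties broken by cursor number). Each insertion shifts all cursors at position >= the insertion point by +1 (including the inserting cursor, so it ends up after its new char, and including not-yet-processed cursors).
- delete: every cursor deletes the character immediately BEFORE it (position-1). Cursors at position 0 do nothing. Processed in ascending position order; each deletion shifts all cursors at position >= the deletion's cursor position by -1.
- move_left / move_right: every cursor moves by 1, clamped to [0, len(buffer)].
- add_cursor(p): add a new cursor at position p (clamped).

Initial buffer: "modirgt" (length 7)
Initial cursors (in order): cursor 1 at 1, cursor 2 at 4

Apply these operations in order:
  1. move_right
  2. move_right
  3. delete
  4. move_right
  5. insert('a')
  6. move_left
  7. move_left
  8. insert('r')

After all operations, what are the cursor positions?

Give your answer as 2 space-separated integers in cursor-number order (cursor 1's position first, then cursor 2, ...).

Answer: 3 7

Derivation:
After op 1 (move_right): buffer="modirgt" (len 7), cursors c1@2 c2@5, authorship .......
After op 2 (move_right): buffer="modirgt" (len 7), cursors c1@3 c2@6, authorship .......
After op 3 (delete): buffer="moirt" (len 5), cursors c1@2 c2@4, authorship .....
After op 4 (move_right): buffer="moirt" (len 5), cursors c1@3 c2@5, authorship .....
After op 5 (insert('a')): buffer="moiarta" (len 7), cursors c1@4 c2@7, authorship ...1..2
After op 6 (move_left): buffer="moiarta" (len 7), cursors c1@3 c2@6, authorship ...1..2
After op 7 (move_left): buffer="moiarta" (len 7), cursors c1@2 c2@5, authorship ...1..2
After op 8 (insert('r')): buffer="moriarrta" (len 9), cursors c1@3 c2@7, authorship ..1.1.2.2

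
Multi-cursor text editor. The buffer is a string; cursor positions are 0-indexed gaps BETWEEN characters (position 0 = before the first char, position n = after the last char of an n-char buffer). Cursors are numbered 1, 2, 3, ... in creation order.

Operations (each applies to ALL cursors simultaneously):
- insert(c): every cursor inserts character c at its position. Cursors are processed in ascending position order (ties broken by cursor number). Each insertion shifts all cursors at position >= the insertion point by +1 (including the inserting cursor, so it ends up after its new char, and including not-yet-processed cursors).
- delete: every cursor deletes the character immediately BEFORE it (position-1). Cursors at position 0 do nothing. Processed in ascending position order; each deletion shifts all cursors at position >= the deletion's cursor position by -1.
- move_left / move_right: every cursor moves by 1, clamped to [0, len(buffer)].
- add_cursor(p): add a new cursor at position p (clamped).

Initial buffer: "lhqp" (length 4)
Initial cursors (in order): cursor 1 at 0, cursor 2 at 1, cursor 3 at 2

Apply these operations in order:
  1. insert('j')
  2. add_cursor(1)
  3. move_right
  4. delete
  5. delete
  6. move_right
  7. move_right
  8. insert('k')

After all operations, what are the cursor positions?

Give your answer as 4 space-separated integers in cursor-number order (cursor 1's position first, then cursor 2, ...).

Answer: 5 5 5 5

Derivation:
After op 1 (insert('j')): buffer="jljhjqp" (len 7), cursors c1@1 c2@3 c3@5, authorship 1.2.3..
After op 2 (add_cursor(1)): buffer="jljhjqp" (len 7), cursors c1@1 c4@1 c2@3 c3@5, authorship 1.2.3..
After op 3 (move_right): buffer="jljhjqp" (len 7), cursors c1@2 c4@2 c2@4 c3@6, authorship 1.2.3..
After op 4 (delete): buffer="jjp" (len 3), cursors c1@0 c4@0 c2@1 c3@2, authorship 23.
After op 5 (delete): buffer="p" (len 1), cursors c1@0 c2@0 c3@0 c4@0, authorship .
After op 6 (move_right): buffer="p" (len 1), cursors c1@1 c2@1 c3@1 c4@1, authorship .
After op 7 (move_right): buffer="p" (len 1), cursors c1@1 c2@1 c3@1 c4@1, authorship .
After op 8 (insert('k')): buffer="pkkkk" (len 5), cursors c1@5 c2@5 c3@5 c4@5, authorship .1234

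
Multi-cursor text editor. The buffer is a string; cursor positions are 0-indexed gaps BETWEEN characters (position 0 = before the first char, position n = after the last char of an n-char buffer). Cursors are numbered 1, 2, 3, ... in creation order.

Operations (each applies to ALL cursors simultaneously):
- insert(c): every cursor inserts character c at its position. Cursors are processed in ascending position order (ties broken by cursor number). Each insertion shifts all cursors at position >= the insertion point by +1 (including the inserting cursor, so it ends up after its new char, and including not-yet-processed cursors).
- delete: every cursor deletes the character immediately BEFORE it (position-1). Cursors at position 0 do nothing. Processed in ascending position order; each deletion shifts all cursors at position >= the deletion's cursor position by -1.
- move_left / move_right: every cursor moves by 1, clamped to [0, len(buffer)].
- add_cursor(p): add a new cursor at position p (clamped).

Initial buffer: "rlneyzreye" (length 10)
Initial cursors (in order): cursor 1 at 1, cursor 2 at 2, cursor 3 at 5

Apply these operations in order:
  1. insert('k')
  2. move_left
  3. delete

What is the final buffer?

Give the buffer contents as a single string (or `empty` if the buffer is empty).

Answer: kknekzreye

Derivation:
After op 1 (insert('k')): buffer="rklkneykzreye" (len 13), cursors c1@2 c2@4 c3@8, authorship .1.2...3.....
After op 2 (move_left): buffer="rklkneykzreye" (len 13), cursors c1@1 c2@3 c3@7, authorship .1.2...3.....
After op 3 (delete): buffer="kknekzreye" (len 10), cursors c1@0 c2@1 c3@4, authorship 12..3.....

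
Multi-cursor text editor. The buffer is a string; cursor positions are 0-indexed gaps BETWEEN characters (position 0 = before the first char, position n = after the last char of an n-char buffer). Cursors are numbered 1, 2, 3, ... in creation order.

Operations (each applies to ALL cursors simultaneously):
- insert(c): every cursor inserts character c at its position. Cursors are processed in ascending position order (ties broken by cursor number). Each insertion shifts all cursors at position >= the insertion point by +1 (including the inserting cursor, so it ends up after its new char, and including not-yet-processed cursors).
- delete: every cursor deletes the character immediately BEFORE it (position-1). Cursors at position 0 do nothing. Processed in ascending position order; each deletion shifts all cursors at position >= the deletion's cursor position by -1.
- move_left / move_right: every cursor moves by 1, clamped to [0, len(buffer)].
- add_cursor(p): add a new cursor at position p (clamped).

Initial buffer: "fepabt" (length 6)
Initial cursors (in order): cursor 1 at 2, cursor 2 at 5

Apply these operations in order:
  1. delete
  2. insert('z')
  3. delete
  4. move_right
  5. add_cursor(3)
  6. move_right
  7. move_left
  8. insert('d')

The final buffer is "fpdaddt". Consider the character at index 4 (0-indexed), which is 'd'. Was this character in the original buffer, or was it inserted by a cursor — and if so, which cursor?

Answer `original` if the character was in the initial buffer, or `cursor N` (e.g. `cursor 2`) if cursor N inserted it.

Answer: cursor 2

Derivation:
After op 1 (delete): buffer="fpat" (len 4), cursors c1@1 c2@3, authorship ....
After op 2 (insert('z')): buffer="fzpazt" (len 6), cursors c1@2 c2@5, authorship .1..2.
After op 3 (delete): buffer="fpat" (len 4), cursors c1@1 c2@3, authorship ....
After op 4 (move_right): buffer="fpat" (len 4), cursors c1@2 c2@4, authorship ....
After op 5 (add_cursor(3)): buffer="fpat" (len 4), cursors c1@2 c3@3 c2@4, authorship ....
After op 6 (move_right): buffer="fpat" (len 4), cursors c1@3 c2@4 c3@4, authorship ....
After op 7 (move_left): buffer="fpat" (len 4), cursors c1@2 c2@3 c3@3, authorship ....
After op 8 (insert('d')): buffer="fpdaddt" (len 7), cursors c1@3 c2@6 c3@6, authorship ..1.23.
Authorship (.=original, N=cursor N): . . 1 . 2 3 .
Index 4: author = 2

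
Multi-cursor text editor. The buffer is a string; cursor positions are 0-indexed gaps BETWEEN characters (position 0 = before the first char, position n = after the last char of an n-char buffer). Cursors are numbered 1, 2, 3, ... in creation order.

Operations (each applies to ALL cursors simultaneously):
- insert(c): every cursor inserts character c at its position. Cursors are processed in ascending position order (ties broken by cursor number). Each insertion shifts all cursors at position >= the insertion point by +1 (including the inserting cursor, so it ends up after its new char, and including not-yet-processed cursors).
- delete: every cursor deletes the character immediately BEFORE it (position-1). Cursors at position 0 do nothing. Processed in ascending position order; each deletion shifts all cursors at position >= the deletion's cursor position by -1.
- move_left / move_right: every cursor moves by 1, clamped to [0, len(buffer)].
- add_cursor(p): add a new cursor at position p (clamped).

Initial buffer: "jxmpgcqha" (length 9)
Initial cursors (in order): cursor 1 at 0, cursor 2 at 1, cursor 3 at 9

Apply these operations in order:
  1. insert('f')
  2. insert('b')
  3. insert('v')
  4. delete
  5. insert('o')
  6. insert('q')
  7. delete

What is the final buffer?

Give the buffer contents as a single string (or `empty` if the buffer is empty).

After op 1 (insert('f')): buffer="fjfxmpgcqhaf" (len 12), cursors c1@1 c2@3 c3@12, authorship 1.2........3
After op 2 (insert('b')): buffer="fbjfbxmpgcqhafb" (len 15), cursors c1@2 c2@5 c3@15, authorship 11.22........33
After op 3 (insert('v')): buffer="fbvjfbvxmpgcqhafbv" (len 18), cursors c1@3 c2@7 c3@18, authorship 111.222........333
After op 4 (delete): buffer="fbjfbxmpgcqhafb" (len 15), cursors c1@2 c2@5 c3@15, authorship 11.22........33
After op 5 (insert('o')): buffer="fbojfboxmpgcqhafbo" (len 18), cursors c1@3 c2@7 c3@18, authorship 111.222........333
After op 6 (insert('q')): buffer="fboqjfboqxmpgcqhafboq" (len 21), cursors c1@4 c2@9 c3@21, authorship 1111.2222........3333
After op 7 (delete): buffer="fbojfboxmpgcqhafbo" (len 18), cursors c1@3 c2@7 c3@18, authorship 111.222........333

Answer: fbojfboxmpgcqhafbo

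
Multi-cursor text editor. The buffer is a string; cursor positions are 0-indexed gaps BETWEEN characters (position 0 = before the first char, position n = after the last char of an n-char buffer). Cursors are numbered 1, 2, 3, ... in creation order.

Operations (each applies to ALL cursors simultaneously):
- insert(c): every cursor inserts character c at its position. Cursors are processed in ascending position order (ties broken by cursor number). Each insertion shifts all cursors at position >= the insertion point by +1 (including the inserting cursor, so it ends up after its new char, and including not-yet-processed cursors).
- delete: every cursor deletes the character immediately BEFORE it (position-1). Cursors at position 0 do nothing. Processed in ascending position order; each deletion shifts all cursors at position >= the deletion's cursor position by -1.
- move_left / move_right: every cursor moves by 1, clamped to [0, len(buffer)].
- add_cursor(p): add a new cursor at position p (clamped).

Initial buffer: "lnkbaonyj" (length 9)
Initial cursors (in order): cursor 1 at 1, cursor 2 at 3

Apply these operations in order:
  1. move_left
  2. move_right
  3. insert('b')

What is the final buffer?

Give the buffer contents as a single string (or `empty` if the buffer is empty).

Answer: lbnkbbaonyj

Derivation:
After op 1 (move_left): buffer="lnkbaonyj" (len 9), cursors c1@0 c2@2, authorship .........
After op 2 (move_right): buffer="lnkbaonyj" (len 9), cursors c1@1 c2@3, authorship .........
After op 3 (insert('b')): buffer="lbnkbbaonyj" (len 11), cursors c1@2 c2@5, authorship .1..2......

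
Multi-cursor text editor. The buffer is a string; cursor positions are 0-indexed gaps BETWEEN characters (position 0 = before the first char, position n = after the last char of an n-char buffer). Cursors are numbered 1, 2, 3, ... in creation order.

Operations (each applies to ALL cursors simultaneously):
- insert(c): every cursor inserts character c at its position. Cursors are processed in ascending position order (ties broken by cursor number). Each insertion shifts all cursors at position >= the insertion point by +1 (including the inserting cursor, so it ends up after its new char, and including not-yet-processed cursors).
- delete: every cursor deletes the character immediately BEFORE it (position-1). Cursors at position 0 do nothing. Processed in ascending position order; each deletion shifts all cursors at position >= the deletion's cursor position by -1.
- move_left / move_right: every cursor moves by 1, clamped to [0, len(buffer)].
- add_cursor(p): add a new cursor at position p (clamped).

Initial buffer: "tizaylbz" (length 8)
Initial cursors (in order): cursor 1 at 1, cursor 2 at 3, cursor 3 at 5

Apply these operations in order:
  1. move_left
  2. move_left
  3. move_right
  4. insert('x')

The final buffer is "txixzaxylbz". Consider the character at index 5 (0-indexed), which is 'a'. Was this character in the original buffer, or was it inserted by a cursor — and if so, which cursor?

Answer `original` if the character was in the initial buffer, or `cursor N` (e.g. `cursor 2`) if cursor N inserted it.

After op 1 (move_left): buffer="tizaylbz" (len 8), cursors c1@0 c2@2 c3@4, authorship ........
After op 2 (move_left): buffer="tizaylbz" (len 8), cursors c1@0 c2@1 c3@3, authorship ........
After op 3 (move_right): buffer="tizaylbz" (len 8), cursors c1@1 c2@2 c3@4, authorship ........
After op 4 (insert('x')): buffer="txixzaxylbz" (len 11), cursors c1@2 c2@4 c3@7, authorship .1.2..3....
Authorship (.=original, N=cursor N): . 1 . 2 . . 3 . . . .
Index 5: author = original

Answer: original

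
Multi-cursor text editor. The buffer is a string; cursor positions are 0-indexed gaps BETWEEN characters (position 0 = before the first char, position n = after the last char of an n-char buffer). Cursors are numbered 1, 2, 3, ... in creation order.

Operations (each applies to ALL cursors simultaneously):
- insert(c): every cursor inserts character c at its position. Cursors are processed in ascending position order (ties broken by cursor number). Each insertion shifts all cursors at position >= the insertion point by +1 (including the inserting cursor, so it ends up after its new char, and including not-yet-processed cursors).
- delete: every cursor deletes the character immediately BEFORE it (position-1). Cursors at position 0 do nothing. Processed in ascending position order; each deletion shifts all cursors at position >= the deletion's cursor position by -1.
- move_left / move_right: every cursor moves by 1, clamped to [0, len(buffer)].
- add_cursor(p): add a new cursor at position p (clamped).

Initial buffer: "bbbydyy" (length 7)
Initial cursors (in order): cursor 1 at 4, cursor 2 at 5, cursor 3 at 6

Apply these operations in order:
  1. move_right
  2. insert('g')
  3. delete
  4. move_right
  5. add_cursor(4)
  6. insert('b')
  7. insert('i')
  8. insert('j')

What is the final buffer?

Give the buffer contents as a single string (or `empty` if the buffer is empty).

After op 1 (move_right): buffer="bbbydyy" (len 7), cursors c1@5 c2@6 c3@7, authorship .......
After op 2 (insert('g')): buffer="bbbydgygyg" (len 10), cursors c1@6 c2@8 c3@10, authorship .....1.2.3
After op 3 (delete): buffer="bbbydyy" (len 7), cursors c1@5 c2@6 c3@7, authorship .......
After op 4 (move_right): buffer="bbbydyy" (len 7), cursors c1@6 c2@7 c3@7, authorship .......
After op 5 (add_cursor(4)): buffer="bbbydyy" (len 7), cursors c4@4 c1@6 c2@7 c3@7, authorship .......
After op 6 (insert('b')): buffer="bbbybdybybb" (len 11), cursors c4@5 c1@8 c2@11 c3@11, authorship ....4..1.23
After op 7 (insert('i')): buffer="bbbybidybiybbii" (len 15), cursors c4@6 c1@10 c2@15 c3@15, authorship ....44..11.2323
After op 8 (insert('j')): buffer="bbbybijdybijybbiijj" (len 19), cursors c4@7 c1@12 c2@19 c3@19, authorship ....444..111.232323

Answer: bbbybijdybijybbiijj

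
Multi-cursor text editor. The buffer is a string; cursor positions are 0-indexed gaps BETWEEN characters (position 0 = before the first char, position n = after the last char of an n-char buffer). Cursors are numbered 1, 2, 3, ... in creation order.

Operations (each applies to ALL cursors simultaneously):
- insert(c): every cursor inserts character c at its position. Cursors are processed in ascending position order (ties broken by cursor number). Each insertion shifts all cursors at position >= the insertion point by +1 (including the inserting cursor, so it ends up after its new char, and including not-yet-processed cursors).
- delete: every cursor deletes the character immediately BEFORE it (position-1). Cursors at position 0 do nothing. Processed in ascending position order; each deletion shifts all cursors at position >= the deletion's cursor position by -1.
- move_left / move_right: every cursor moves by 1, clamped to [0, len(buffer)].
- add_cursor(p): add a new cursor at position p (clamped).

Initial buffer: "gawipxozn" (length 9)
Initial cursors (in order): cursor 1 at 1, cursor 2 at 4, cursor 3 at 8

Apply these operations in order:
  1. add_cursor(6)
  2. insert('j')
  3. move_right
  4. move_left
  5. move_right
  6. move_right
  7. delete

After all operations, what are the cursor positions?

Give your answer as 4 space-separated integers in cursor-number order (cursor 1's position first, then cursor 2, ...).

After op 1 (add_cursor(6)): buffer="gawipxozn" (len 9), cursors c1@1 c2@4 c4@6 c3@8, authorship .........
After op 2 (insert('j')): buffer="gjawijpxjozjn" (len 13), cursors c1@2 c2@6 c4@9 c3@12, authorship .1...2..4..3.
After op 3 (move_right): buffer="gjawijpxjozjn" (len 13), cursors c1@3 c2@7 c4@10 c3@13, authorship .1...2..4..3.
After op 4 (move_left): buffer="gjawijpxjozjn" (len 13), cursors c1@2 c2@6 c4@9 c3@12, authorship .1...2..4..3.
After op 5 (move_right): buffer="gjawijpxjozjn" (len 13), cursors c1@3 c2@7 c4@10 c3@13, authorship .1...2..4..3.
After op 6 (move_right): buffer="gjawijpxjozjn" (len 13), cursors c1@4 c2@8 c4@11 c3@13, authorship .1...2..4..3.
After op 7 (delete): buffer="gjaijpjoj" (len 9), cursors c1@3 c2@6 c4@8 c3@9, authorship .1..2.4.3

Answer: 3 6 9 8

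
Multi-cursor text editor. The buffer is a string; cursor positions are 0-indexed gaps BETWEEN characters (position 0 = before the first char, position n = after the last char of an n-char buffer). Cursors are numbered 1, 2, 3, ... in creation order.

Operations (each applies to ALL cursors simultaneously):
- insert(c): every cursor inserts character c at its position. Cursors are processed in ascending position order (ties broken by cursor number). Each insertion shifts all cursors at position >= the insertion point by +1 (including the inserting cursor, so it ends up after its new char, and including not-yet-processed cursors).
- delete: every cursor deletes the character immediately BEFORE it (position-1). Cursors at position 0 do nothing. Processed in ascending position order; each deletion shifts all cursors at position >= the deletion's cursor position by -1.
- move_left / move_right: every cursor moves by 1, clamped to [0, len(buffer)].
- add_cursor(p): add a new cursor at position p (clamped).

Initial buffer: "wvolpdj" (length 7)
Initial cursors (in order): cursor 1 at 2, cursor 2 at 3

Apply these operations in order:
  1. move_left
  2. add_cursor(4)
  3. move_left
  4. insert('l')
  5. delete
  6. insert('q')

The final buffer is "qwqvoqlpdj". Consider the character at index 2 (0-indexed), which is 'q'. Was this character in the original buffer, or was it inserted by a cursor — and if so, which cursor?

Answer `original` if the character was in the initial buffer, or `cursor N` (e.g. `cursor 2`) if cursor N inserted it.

Answer: cursor 2

Derivation:
After op 1 (move_left): buffer="wvolpdj" (len 7), cursors c1@1 c2@2, authorship .......
After op 2 (add_cursor(4)): buffer="wvolpdj" (len 7), cursors c1@1 c2@2 c3@4, authorship .......
After op 3 (move_left): buffer="wvolpdj" (len 7), cursors c1@0 c2@1 c3@3, authorship .......
After op 4 (insert('l')): buffer="lwlvollpdj" (len 10), cursors c1@1 c2@3 c3@6, authorship 1.2..3....
After op 5 (delete): buffer="wvolpdj" (len 7), cursors c1@0 c2@1 c3@3, authorship .......
After op 6 (insert('q')): buffer="qwqvoqlpdj" (len 10), cursors c1@1 c2@3 c3@6, authorship 1.2..3....
Authorship (.=original, N=cursor N): 1 . 2 . . 3 . . . .
Index 2: author = 2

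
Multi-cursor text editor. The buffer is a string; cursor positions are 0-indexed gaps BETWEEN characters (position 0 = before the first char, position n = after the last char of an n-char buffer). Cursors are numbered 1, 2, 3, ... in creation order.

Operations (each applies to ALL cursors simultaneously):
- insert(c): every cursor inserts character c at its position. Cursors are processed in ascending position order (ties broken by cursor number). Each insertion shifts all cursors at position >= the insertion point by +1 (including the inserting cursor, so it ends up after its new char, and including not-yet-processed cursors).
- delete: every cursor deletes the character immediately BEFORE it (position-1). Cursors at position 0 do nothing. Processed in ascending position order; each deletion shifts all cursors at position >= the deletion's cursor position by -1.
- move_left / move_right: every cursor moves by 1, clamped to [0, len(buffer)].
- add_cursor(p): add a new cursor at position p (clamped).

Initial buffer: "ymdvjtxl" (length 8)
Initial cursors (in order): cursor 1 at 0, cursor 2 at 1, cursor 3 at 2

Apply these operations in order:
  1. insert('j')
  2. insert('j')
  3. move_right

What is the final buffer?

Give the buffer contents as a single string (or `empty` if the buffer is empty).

Answer: jjyjjmjjdvjtxl

Derivation:
After op 1 (insert('j')): buffer="jyjmjdvjtxl" (len 11), cursors c1@1 c2@3 c3@5, authorship 1.2.3......
After op 2 (insert('j')): buffer="jjyjjmjjdvjtxl" (len 14), cursors c1@2 c2@5 c3@8, authorship 11.22.33......
After op 3 (move_right): buffer="jjyjjmjjdvjtxl" (len 14), cursors c1@3 c2@6 c3@9, authorship 11.22.33......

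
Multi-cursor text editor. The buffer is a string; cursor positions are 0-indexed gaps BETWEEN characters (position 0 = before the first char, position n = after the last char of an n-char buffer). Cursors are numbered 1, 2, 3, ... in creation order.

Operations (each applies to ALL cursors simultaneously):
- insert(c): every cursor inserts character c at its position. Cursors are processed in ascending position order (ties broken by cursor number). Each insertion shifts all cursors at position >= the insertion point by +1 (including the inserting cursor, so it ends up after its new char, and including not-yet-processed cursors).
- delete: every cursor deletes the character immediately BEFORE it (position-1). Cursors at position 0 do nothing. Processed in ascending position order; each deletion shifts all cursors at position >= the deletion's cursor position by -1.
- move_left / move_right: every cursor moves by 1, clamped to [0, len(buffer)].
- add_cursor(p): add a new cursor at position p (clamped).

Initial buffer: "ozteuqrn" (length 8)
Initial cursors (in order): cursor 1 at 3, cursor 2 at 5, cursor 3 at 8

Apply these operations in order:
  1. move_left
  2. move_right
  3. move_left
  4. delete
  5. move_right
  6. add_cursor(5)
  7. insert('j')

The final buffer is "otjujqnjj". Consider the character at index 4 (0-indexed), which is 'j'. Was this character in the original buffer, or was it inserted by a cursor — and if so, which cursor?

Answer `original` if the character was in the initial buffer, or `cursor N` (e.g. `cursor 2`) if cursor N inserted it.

Answer: cursor 2

Derivation:
After op 1 (move_left): buffer="ozteuqrn" (len 8), cursors c1@2 c2@4 c3@7, authorship ........
After op 2 (move_right): buffer="ozteuqrn" (len 8), cursors c1@3 c2@5 c3@8, authorship ........
After op 3 (move_left): buffer="ozteuqrn" (len 8), cursors c1@2 c2@4 c3@7, authorship ........
After op 4 (delete): buffer="otuqn" (len 5), cursors c1@1 c2@2 c3@4, authorship .....
After op 5 (move_right): buffer="otuqn" (len 5), cursors c1@2 c2@3 c3@5, authorship .....
After op 6 (add_cursor(5)): buffer="otuqn" (len 5), cursors c1@2 c2@3 c3@5 c4@5, authorship .....
After op 7 (insert('j')): buffer="otjujqnjj" (len 9), cursors c1@3 c2@5 c3@9 c4@9, authorship ..1.2..34
Authorship (.=original, N=cursor N): . . 1 . 2 . . 3 4
Index 4: author = 2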